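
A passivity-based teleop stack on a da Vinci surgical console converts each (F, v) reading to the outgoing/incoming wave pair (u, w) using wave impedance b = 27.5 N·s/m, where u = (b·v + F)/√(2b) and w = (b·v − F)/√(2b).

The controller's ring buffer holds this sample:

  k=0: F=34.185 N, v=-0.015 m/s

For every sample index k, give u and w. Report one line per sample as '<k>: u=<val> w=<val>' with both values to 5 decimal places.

k=0: b·v=27.5×(-0.015)=-0.41250; √(2b)=7.41620; u=(-0.41250+34.185)/7.41620=4.55388, w=(-0.41250−34.185)/7.41620=-4.66513

0: u=4.55388 w=-4.66513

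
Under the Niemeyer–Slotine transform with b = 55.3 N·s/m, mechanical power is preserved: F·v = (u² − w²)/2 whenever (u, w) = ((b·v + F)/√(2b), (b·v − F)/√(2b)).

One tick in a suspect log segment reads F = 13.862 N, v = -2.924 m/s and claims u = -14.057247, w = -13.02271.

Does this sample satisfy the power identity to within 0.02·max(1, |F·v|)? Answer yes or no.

F·v = 13.862×(-2.924) = -40.532488 W.
(u² − w²)/2 = (197.606193 − 169.590976)/2 = 14.007609 W.
|Δ| = 54.540097;  2% of max(1, |F·v|) = 0.810650.

no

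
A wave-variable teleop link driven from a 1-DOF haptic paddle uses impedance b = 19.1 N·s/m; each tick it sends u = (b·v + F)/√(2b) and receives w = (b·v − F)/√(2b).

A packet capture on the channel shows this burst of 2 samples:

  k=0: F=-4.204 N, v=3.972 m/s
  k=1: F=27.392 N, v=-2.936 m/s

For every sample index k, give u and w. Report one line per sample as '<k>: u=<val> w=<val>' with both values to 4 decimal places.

0: u=11.5945 w=12.9549
1: u=-4.6412 w=-13.5051

k=0: b·v=19.1×3.972=75.8652; √(2b)=6.1806; u=(75.8652+(-4.204))/6.1806=11.5945, w=(75.8652−(-4.204))/6.1806=12.9549
k=1: b·v=19.1×(-2.936)=-56.0776; √(2b)=6.1806; u=(-56.0776+27.392)/6.1806=-4.6412, w=(-56.0776−27.392)/6.1806=-13.5051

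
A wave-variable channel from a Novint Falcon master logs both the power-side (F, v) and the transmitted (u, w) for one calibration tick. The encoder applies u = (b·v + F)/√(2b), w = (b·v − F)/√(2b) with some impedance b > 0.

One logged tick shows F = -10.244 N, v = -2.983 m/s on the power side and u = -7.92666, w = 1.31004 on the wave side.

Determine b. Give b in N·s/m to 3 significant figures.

b = 2.46 N·s/m

u + w = -6.6166;  u + w = √(2b)·v, so √(2b) = -6.6166/(-2.983) = 2.2181.
b = (√(2b))²/2 = 4.9200/2 = 2.4600.
(Check via u − w = 2F/√(2b): u − w = -9.2367, 2F/√(2b) = -9.2367.)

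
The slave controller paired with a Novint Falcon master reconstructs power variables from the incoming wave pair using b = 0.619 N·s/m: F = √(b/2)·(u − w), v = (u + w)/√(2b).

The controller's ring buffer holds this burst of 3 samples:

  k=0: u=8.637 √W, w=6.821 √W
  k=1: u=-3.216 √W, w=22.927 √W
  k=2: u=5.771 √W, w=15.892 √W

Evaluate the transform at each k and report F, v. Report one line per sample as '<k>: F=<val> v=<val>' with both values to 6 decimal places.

k=0: u−w=1.816000, u+w=15.458000; √(b/2)=0.556327, √(2b)=1.112654; F=0.556327×1.816=1.010290, v=15.458000/1.112654=13.892902
k=1: u−w=-26.143000, u+w=19.711000; √(b/2)=0.556327, √(2b)=1.112654; F=0.556327×(-26.143)=-14.544063, v=19.711000/1.112654=17.715293
k=2: u−w=-10.121000, u+w=21.663000; √(b/2)=0.556327, √(2b)=1.112654; F=0.556327×(-10.121)=-5.630588, v=21.663000/1.112654=19.469656

0: F=1.010290 v=13.892902
1: F=-14.544063 v=17.715293
2: F=-5.630588 v=19.469656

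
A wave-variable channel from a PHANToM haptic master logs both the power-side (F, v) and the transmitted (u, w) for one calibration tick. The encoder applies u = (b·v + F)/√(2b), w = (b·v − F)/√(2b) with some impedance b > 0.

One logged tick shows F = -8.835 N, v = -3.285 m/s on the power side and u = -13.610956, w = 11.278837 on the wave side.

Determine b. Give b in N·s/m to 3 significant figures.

u + w = -2.332119;  u + w = √(2b)·v, so √(2b) = -2.332119/(-3.285) = 0.709930.
b = (√(2b))²/2 = 0.504000/2 = 0.252000.
(Check via u − w = 2F/√(2b): u − w = -24.889793, 2F/√(2b) = -24.889789.)

b = 0.252 N·s/m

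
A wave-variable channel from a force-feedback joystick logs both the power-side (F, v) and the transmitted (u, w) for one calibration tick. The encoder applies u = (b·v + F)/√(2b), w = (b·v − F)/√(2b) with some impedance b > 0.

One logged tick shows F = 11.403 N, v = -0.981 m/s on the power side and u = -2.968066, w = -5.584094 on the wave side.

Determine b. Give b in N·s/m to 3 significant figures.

b = 38 N·s/m

u + w = -8.552160;  u + w = √(2b)·v, so √(2b) = -8.552160/(-0.981) = 8.717798.
b = (√(2b))²/2 = 76.000005/2 = 38.000002.
(Check via u − w = 2F/√(2b): u − w = 2.616028, 2F/√(2b) = 2.616028.)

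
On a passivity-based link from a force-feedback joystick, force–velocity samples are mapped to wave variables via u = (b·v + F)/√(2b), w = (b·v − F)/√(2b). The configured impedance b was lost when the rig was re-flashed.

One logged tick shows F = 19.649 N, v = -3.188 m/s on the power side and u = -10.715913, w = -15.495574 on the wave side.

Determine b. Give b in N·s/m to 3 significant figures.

b = 33.8 N·s/m

u + w = -26.211487;  u + w = √(2b)·v, so √(2b) = -26.211487/(-3.188) = 8.221922.
b = (√(2b))²/2 = 67.600000/2 = 33.800000.
(Check via u − w = 2F/√(2b): u − w = 4.779661, 2F/√(2b) = 4.779661.)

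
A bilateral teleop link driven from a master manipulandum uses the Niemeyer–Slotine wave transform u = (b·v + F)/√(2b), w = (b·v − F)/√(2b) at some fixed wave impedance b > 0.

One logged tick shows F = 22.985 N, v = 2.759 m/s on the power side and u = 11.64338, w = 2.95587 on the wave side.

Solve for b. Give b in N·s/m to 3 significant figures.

b = 14 N·s/m

u + w = 14.5993;  u + w = √(2b)·v, so √(2b) = 14.5993/2.759 = 5.2915.
b = (√(2b))²/2 = 28.0000/2 = 14.0000.
(Check via u − w = 2F/√(2b): u − w = 8.6875, 2F/√(2b) = 8.6875.)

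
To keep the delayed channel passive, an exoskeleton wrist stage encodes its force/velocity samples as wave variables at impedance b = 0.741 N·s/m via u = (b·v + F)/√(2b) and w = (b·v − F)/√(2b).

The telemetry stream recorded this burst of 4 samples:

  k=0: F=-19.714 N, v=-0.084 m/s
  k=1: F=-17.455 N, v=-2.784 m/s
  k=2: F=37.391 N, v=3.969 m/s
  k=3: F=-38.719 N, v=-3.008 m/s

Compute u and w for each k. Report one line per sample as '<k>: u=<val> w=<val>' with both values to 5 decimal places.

0: u=-16.24500 w=16.14274
1: u=-16.03282 w=12.64365
2: u=33.13035 w=-28.29859
3: u=-33.63627 w=29.97441

k=0: b·v=0.741×(-0.084)=-0.06224; √(2b)=1.21737; u=(-0.06224+(-19.714))/1.21737=-16.24500, w=(-0.06224−(-19.714))/1.21737=16.14274
k=1: b·v=0.741×(-2.784)=-2.06294; √(2b)=1.21737; u=(-2.06294+(-17.455))/1.21737=-16.03282, w=(-2.06294−(-17.455))/1.21737=12.64365
k=2: b·v=0.741×3.969=2.94103; √(2b)=1.21737; u=(2.94103+37.391)/1.21737=33.13035, w=(2.94103−37.391)/1.21737=-28.29859
k=3: b·v=0.741×(-3.008)=-2.22893; √(2b)=1.21737; u=(-2.22893+(-38.719))/1.21737=-33.63627, w=(-2.22893−(-38.719))/1.21737=29.97441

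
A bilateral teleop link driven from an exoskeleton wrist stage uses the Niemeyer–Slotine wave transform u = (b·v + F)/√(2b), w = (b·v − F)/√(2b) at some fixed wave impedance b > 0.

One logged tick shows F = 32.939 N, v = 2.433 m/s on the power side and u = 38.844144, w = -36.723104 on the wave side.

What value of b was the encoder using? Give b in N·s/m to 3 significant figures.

u + w = 2.121040;  u + w = √(2b)·v, so √(2b) = 2.121040/2.433 = 0.871780.
b = (√(2b))²/2 = 0.760000/2 = 0.380000.
(Check via u − w = 2F/√(2b): u − w = 75.567248, 2F/√(2b) = 75.567257.)

b = 0.38 N·s/m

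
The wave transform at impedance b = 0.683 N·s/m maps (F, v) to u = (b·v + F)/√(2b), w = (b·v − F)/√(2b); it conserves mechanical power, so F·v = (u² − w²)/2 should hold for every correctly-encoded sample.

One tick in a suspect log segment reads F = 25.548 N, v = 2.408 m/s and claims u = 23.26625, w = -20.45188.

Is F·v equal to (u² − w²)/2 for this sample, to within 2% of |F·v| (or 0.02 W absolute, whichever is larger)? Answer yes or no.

F·v = 25.548×2.408 = 61.5196 W.
(u² − w²)/2 = (541.3184 − 418.2794)/2 = 61.5195 W.
|Δ| = 0.0001;  2% of max(1, |F·v|) = 1.2304.

yes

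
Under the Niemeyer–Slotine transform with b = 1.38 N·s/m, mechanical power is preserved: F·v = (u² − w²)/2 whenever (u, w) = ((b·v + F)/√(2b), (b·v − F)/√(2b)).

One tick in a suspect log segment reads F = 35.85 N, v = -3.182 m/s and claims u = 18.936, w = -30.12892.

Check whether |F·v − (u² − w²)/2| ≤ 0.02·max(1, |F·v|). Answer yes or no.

F·v = 35.85×(-3.182) = -114.07470 W.
(u² − w²)/2 = (358.57210 − 907.75182)/2 = -274.58986 W.
|Δ| = 160.51516;  2% of max(1, |F·v|) = 2.28149.

no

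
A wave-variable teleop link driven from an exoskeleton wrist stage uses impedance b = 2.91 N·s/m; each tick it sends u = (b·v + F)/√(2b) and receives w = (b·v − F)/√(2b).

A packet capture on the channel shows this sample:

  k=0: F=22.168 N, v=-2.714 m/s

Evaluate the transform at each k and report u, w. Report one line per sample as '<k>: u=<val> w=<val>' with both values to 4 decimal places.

k=0: b·v=2.91×(-2.714)=-7.8977; √(2b)=2.4125; u=(-7.8977+22.168)/2.4125=5.9152, w=(-7.8977−22.168)/2.4125=-12.4627

0: u=5.9152 w=-12.4627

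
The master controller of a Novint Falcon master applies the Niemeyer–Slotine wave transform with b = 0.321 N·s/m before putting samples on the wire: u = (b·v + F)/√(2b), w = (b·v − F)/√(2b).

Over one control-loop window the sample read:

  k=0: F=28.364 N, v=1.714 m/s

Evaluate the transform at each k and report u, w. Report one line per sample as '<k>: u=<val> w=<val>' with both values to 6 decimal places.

0: u=36.086401 w=-34.713061

k=0: b·v=0.321×1.714=0.550194; √(2b)=0.801249; u=(0.550194+28.364)/0.801249=36.086401, w=(0.550194−28.364)/0.801249=-34.713061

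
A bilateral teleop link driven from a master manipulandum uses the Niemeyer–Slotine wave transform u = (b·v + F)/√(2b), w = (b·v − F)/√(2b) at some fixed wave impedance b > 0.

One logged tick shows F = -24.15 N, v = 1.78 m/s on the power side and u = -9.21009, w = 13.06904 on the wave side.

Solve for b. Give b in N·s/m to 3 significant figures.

b = 2.35 N·s/m

u + w = 3.85895;  u + w = √(2b)·v, so √(2b) = 3.85895/1.78 = 2.16795.
b = (√(2b))²/2 = 4.70000/2 = 2.35000.
(Check via u − w = 2F/√(2b): u − w = -22.27913, 2F/√(2b) = -22.27912.)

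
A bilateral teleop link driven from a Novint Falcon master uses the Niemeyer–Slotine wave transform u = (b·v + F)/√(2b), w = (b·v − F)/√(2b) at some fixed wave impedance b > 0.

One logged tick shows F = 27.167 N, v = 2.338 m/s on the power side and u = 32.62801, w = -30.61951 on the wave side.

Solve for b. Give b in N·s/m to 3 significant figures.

u + w = 2.00850;  u + w = √(2b)·v, so √(2b) = 2.00850/2.338 = 0.85907.
b = (√(2b))²/2 = 0.73800/2 = 0.36900.
(Check via u − w = 2F/√(2b): u − w = 63.24752, 2F/√(2b) = 63.24764.)

b = 0.369 N·s/m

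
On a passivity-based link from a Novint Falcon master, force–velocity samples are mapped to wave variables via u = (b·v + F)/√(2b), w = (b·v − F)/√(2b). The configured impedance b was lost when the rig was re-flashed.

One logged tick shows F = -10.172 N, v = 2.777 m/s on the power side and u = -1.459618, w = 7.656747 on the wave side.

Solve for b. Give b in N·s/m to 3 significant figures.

u + w = 6.197129;  u + w = √(2b)·v, so √(2b) = 6.197129/2.777 = 2.231591.
b = (√(2b))²/2 = 4.980000/2 = 2.490000.
(Check via u − w = 2F/√(2b): u − w = -9.116365, 2F/√(2b) = -9.116365.)

b = 2.49 N·s/m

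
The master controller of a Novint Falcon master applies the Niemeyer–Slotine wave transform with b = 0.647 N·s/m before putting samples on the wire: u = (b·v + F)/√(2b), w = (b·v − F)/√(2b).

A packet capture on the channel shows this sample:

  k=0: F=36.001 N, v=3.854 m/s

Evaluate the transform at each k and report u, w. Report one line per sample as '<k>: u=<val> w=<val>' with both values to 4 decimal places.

k=0: b·v=0.647×3.854=2.4935; √(2b)=1.1375; u=(2.4935+36.001)/1.1375=33.8401, w=(2.4935−36.001)/1.1375=-29.4560

0: u=33.8401 w=-29.4560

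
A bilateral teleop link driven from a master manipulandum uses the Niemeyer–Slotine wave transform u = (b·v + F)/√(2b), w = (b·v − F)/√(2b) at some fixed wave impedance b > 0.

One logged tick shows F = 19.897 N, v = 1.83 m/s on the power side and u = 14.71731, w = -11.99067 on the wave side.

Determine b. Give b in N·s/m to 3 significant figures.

b = 1.11 N·s/m

u + w = 2.7266;  u + w = √(2b)·v, so √(2b) = 2.7266/1.83 = 1.4900.
b = (√(2b))²/2 = 2.2200/2 = 1.1100.
(Check via u − w = 2F/√(2b): u − w = 26.7080, 2F/√(2b) = 26.7080.)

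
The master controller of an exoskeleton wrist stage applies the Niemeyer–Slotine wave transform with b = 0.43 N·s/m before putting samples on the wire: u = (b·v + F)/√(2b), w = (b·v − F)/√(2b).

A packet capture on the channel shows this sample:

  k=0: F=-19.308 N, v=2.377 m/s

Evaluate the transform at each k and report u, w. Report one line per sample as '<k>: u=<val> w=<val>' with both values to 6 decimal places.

0: u=-19.718182 w=21.922521

k=0: b·v=0.43×2.377=1.022110; √(2b)=0.927362; u=(1.022110+(-19.308))/0.927362=-19.718182, w=(1.022110−(-19.308))/0.927362=21.922521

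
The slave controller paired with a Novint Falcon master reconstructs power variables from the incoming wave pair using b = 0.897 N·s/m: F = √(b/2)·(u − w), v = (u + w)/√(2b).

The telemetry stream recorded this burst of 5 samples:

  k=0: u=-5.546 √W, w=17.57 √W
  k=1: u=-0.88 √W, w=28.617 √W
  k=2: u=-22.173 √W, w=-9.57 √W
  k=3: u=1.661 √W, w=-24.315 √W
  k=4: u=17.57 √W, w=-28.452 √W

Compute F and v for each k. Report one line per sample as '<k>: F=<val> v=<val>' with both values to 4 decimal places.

0: F=-15.4808 v=8.9771
1: F=-19.7542 v=20.7085
2: F=-8.4402 v=-23.6994
3: F=17.3962 v=-16.9135
4: F=30.8210 v=-8.1245

k=0: u−w=-23.1160, u+w=12.0240; √(b/2)=0.6697, √(2b)=1.3394; F=0.6697×(-23.116)=-15.4808, v=12.0240/1.3394=8.9771
k=1: u−w=-29.4970, u+w=27.7370; √(b/2)=0.6697, √(2b)=1.3394; F=0.6697×(-29.497)=-19.7542, v=27.7370/1.3394=20.7085
k=2: u−w=-12.6030, u+w=-31.7430; √(b/2)=0.6697, √(2b)=1.3394; F=0.6697×(-12.603)=-8.4402, v=-31.7430/1.3394=-23.6994
k=3: u−w=25.9760, u+w=-22.6540; √(b/2)=0.6697, √(2b)=1.3394; F=0.6697×25.976=17.3962, v=-22.6540/1.3394=-16.9135
k=4: u−w=46.0220, u+w=-10.8820; √(b/2)=0.6697, √(2b)=1.3394; F=0.6697×46.022=30.8210, v=-10.8820/1.3394=-8.1245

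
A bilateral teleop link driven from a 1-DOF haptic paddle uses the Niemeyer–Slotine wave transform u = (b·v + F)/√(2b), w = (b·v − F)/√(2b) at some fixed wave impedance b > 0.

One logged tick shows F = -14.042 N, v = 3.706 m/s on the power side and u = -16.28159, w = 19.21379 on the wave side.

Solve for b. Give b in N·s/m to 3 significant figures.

b = 0.313 N·s/m

u + w = 2.93220;  u + w = √(2b)·v, so √(2b) = 2.93220/3.706 = 0.79120.
b = (√(2b))²/2 = 0.62600/2 = 0.31300.
(Check via u − w = 2F/√(2b): u − w = -35.49538, 2F/√(2b) = -35.49530.)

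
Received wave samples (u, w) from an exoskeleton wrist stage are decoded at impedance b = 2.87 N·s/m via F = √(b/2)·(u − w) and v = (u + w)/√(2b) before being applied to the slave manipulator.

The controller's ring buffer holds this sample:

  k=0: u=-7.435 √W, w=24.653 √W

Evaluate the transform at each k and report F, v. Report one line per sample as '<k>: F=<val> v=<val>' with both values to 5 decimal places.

k=0: u−w=-32.08800, u+w=17.21800; √(b/2)=1.19791, √(2b)=2.39583; F=1.19791×(-32.088)=-38.43869, v=17.21800/2.39583=7.18665

0: F=-38.43869 v=7.18665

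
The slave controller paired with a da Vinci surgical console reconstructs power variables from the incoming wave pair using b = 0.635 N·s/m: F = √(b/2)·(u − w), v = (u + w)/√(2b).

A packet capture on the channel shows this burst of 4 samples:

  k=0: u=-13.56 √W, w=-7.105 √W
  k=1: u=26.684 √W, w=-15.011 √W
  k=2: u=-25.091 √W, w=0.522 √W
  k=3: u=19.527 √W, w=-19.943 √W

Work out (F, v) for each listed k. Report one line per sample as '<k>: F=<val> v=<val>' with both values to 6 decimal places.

k=0: u−w=-6.455000, u+w=-20.665000; √(b/2)=0.563471, √(2b)=1.126943; F=0.563471×(-6.455)=-3.637208, v=-20.665000/1.126943=-18.337222
k=1: u−w=41.695000, u+w=11.673000; √(b/2)=0.563471, √(2b)=1.126943; F=0.563471×41.695=23.493939, v=11.673000/1.126943=10.358113
k=2: u−w=-25.613000, u+w=-24.569000; √(b/2)=0.563471, √(2b)=1.126943; F=0.563471×(-25.613)=-14.432193, v=-24.569000/1.126943=-21.801462
k=3: u−w=39.470000, u+w=-0.416000; √(b/2)=0.563471, √(2b)=1.126943; F=0.563471×39.47=22.240216, v=-0.416000/1.126943=-0.369140

0: F=-3.637208 v=-18.337222
1: F=23.493939 v=10.358113
2: F=-14.432193 v=-21.801462
3: F=22.240216 v=-0.369140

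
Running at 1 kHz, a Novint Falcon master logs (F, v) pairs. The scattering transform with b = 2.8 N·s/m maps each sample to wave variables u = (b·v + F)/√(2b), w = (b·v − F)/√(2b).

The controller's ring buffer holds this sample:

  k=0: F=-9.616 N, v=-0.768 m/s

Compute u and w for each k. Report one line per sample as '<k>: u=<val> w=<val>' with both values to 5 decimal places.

0: u=-4.97221 w=3.15479

k=0: b·v=2.8×(-0.768)=-2.15040; √(2b)=2.36643; u=(-2.15040+(-9.616))/2.36643=-4.97221, w=(-2.15040−(-9.616))/2.36643=3.15479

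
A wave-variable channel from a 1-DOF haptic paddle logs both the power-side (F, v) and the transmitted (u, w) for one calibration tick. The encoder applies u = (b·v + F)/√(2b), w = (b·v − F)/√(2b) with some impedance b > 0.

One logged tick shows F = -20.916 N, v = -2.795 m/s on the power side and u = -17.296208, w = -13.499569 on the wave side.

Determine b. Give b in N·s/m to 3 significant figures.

b = 60.7 N·s/m

u + w = -30.795777;  u + w = √(2b)·v, so √(2b) = -30.795777/(-2.795) = 11.018167.
b = (√(2b))²/2 = 121.400006/2 = 60.700003.
(Check via u − w = 2F/√(2b): u − w = -3.796639, 2F/√(2b) = -3.796639.)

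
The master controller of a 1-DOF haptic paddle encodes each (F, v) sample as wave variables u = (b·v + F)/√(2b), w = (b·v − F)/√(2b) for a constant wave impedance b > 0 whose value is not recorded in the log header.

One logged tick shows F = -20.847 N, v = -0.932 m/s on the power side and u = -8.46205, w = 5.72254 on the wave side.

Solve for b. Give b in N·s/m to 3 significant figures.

b = 4.32 N·s/m

u + w = -2.7395;  u + w = √(2b)·v, so √(2b) = -2.7395/(-0.932) = 2.9394.
b = (√(2b))²/2 = 8.6400/2 = 4.3200.
(Check via u − w = 2F/√(2b): u − w = -14.1846, 2F/√(2b) = -14.1846.)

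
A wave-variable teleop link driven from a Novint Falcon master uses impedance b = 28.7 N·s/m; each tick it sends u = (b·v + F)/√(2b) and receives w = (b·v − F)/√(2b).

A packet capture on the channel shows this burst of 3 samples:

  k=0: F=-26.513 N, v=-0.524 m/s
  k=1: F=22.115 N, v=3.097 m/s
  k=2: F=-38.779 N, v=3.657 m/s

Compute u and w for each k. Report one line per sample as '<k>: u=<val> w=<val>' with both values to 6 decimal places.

0: u=-5.484460 w=1.514490
1: u=14.650847 w=8.812888
2: u=8.734750 w=18.971702

k=0: b·v=28.7×(-0.524)=-15.038800; √(2b)=7.576279; u=(-15.038800+(-26.513))/7.576279=-5.484460, w=(-15.038800−(-26.513))/7.576279=1.514490
k=1: b·v=28.7×3.097=88.883900; √(2b)=7.576279; u=(88.883900+22.115)/7.576279=14.650847, w=(88.883900−22.115)/7.576279=8.812888
k=2: b·v=28.7×3.657=104.955900; √(2b)=7.576279; u=(104.955900+(-38.779))/7.576279=8.734750, w=(104.955900−(-38.779))/7.576279=18.971702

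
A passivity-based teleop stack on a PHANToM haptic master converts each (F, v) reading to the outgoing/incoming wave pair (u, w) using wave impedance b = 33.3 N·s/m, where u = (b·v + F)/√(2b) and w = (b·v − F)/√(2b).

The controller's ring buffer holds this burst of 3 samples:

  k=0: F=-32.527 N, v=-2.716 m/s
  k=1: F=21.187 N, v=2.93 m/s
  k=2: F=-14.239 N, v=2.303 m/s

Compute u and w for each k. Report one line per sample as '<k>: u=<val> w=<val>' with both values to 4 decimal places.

k=0: b·v=33.3×(-2.716)=-90.4428; √(2b)=8.1609; u=(-90.4428+(-32.527))/8.1609=-15.0682, w=(-90.4428−(-32.527))/8.1609=-7.0968
k=1: b·v=33.3×2.93=97.5690; √(2b)=8.1609; u=(97.5690+21.187)/8.1609=14.5519, w=(97.5690−21.187)/8.1609=9.3595
k=2: b·v=33.3×2.303=76.6899; √(2b)=8.1609; u=(76.6899+(-14.239))/8.1609=7.6525, w=(76.6899−(-14.239))/8.1609=11.1420

0: u=-15.0682 w=-7.0968
1: u=14.5519 w=9.3595
2: u=7.6525 w=11.1420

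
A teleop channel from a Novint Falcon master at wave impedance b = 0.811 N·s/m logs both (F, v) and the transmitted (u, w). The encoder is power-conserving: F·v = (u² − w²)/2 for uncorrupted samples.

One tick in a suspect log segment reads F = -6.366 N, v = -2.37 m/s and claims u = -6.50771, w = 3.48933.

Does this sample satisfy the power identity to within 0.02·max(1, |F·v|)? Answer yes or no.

F·v = (-6.366)×(-2.37) = 15.08742 W.
(u² − w²)/2 = (42.35029 − 12.17542)/2 = 15.08743 W.
|Δ| = 0.00001;  2% of max(1, |F·v|) = 0.30175.

yes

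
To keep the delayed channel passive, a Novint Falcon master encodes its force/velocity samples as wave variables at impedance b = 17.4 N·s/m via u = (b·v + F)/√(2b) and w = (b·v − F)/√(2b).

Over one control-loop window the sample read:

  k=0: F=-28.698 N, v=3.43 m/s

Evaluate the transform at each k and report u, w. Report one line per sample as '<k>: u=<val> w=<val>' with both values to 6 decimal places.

0: u=5.252280 w=14.981813

k=0: b·v=17.4×3.43=59.682000; √(2b)=5.899152; u=(59.682000+(-28.698))/5.899152=5.252280, w=(59.682000−(-28.698))/5.899152=14.981813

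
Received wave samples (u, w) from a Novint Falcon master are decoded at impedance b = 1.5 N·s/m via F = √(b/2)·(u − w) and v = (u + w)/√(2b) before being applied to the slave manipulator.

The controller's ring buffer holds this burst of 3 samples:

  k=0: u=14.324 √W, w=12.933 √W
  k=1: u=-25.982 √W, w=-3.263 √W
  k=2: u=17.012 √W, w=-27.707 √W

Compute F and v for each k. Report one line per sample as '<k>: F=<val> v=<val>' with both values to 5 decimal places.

0: F=1.20464 v=15.73684
1: F=-19.67523 v=-16.88461
2: F=38.72779 v=-6.17476

k=0: u−w=1.39100, u+w=27.25700; √(b/2)=0.86603, √(2b)=1.73205; F=0.86603×1.391=1.20464, v=27.25700/1.73205=15.73684
k=1: u−w=-22.71900, u+w=-29.24500; √(b/2)=0.86603, √(2b)=1.73205; F=0.86603×(-22.719)=-19.67523, v=-29.24500/1.73205=-16.88461
k=2: u−w=44.71900, u+w=-10.69500; √(b/2)=0.86603, √(2b)=1.73205; F=0.86603×44.719=38.72779, v=-10.69500/1.73205=-6.17476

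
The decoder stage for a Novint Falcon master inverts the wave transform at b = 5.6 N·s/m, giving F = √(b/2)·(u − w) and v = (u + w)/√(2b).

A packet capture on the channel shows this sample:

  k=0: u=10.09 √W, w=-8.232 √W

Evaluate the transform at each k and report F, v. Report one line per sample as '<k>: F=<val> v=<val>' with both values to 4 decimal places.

k=0: u−w=18.3220, u+w=1.8580; √(b/2)=1.6733, √(2b)=3.3466; F=1.6733×18.322=30.6586, v=1.8580/3.3466=0.5552

0: F=30.6586 v=0.5552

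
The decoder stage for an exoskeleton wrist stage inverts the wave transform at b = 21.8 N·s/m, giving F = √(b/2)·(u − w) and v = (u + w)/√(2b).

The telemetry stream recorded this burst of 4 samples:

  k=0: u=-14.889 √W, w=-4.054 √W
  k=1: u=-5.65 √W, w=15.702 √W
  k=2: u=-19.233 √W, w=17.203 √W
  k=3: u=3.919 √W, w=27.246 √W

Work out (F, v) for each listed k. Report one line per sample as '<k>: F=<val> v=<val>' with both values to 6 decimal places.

k=0: u−w=-10.835000, u+w=-18.943000; √(b/2)=3.301515, √(2b)=6.603030; F=3.301515×(-10.835)=-35.771913, v=-18.943000/6.603030=-2.868835
k=1: u−w=-21.352000, u+w=10.052000; √(b/2)=3.301515, √(2b)=6.603030; F=3.301515×(-21.352)=-70.493944, v=10.052000/6.603030=1.522332
k=2: u−w=-36.436000, u+w=-2.030000; √(b/2)=3.301515, √(2b)=6.603030; F=3.301515×(-36.436)=-120.293993, v=-2.030000/6.603030=-0.307435
k=3: u−w=-23.327000, u+w=31.165000; √(b/2)=3.301515, √(2b)=6.603030; F=3.301515×(-23.327)=-77.014436, v=31.165000/6.603030=4.719803

0: F=-35.771913 v=-2.868835
1: F=-70.493944 v=1.522332
2: F=-120.293993 v=-0.307435
3: F=-77.014436 v=4.719803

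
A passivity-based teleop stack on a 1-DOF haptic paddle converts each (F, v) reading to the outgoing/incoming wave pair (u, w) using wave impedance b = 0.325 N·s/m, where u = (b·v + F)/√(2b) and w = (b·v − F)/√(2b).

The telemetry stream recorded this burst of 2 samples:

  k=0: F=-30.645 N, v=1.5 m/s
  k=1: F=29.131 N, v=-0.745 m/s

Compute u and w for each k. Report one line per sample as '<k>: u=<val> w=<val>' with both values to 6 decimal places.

k=0: b·v=0.325×1.5=0.487500; √(2b)=0.806226; u=(0.487500+(-30.645))/0.806226=-37.405775, w=(0.487500−(-30.645))/0.806226=38.615114
k=1: b·v=0.325×(-0.745)=-0.242125; √(2b)=0.806226; u=(-0.242125+29.131)/0.806226=35.832239, w=(-0.242125−29.131)/0.806226=-36.432878

0: u=-37.405775 w=38.615114
1: u=35.832239 w=-36.432878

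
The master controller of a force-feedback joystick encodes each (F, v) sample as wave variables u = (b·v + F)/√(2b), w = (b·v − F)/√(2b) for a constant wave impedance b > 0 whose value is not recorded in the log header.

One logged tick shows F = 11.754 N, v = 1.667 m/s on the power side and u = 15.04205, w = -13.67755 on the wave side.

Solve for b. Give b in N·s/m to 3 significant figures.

u + w = 1.36450;  u + w = √(2b)·v, so √(2b) = 1.36450/1.667 = 0.81854.
b = (√(2b))²/2 = 0.67000/2 = 0.33500.
(Check via u − w = 2F/√(2b): u − w = 28.71960, 2F/√(2b) = 28.71956.)

b = 0.335 N·s/m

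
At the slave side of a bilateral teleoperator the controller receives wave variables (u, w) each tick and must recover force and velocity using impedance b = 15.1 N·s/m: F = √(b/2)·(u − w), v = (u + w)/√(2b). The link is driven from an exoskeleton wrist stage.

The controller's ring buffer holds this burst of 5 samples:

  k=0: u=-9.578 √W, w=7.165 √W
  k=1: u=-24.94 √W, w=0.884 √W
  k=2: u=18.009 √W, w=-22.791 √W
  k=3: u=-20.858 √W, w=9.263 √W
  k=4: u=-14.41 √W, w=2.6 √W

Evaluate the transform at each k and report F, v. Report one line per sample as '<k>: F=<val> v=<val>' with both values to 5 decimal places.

0: F=-46.00518 v=-0.43909
1: F=-70.95728 v=-4.37744
2: F=112.10723 v=-0.87017
3: F=-82.76426 v=-2.10993
4: F=-46.73882 v=-2.14905

k=0: u−w=-16.74300, u+w=-2.41300; √(b/2)=2.74773, √(2b)=5.49545; F=2.74773×(-16.743)=-46.00518, v=-2.41300/5.49545=-0.43909
k=1: u−w=-25.82400, u+w=-24.05600; √(b/2)=2.74773, √(2b)=5.49545; F=2.74773×(-25.824)=-70.95728, v=-24.05600/5.49545=-4.37744
k=2: u−w=40.80000, u+w=-4.78200; √(b/2)=2.74773, √(2b)=5.49545; F=2.74773×40.8=112.10723, v=-4.78200/5.49545=-0.87017
k=3: u−w=-30.12100, u+w=-11.59500; √(b/2)=2.74773, √(2b)=5.49545; F=2.74773×(-30.121)=-82.76426, v=-11.59500/5.49545=-2.10993
k=4: u−w=-17.01000, u+w=-11.81000; √(b/2)=2.74773, √(2b)=5.49545; F=2.74773×(-17.01)=-46.73882, v=-11.81000/5.49545=-2.14905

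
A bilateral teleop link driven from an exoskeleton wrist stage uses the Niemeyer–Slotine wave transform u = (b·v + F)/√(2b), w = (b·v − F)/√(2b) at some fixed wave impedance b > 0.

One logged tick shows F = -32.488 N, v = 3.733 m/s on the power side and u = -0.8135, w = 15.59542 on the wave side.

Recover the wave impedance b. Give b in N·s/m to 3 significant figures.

b = 7.84 N·s/m

u + w = 14.78192;  u + w = √(2b)·v, so √(2b) = 14.78192/3.733 = 3.95980.
b = (√(2b))²/2 = 15.67999/2 = 7.83999.
(Check via u − w = 2F/√(2b): u − w = -16.40892, 2F/√(2b) = -16.40892.)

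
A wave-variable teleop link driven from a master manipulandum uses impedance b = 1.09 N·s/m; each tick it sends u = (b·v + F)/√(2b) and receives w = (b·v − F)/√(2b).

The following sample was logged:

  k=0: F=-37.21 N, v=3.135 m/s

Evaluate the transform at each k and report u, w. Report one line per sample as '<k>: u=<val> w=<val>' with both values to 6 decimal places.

k=0: b·v=1.09×3.135=3.417150; √(2b)=1.476482; u=(3.417150+(-37.21))/1.476482=-22.887406, w=(3.417150−(-37.21))/1.476482=27.516178

0: u=-22.887406 w=27.516178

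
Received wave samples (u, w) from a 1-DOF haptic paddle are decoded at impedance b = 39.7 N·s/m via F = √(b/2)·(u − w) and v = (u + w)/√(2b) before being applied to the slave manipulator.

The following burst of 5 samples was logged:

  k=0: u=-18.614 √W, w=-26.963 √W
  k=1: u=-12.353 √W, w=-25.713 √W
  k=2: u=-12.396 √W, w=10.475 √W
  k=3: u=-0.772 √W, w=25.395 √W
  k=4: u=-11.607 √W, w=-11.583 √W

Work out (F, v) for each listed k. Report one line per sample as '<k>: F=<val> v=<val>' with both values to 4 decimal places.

0: F=37.1976 v=-5.1149
1: F=59.5233 v=-4.2720
2: F=-101.8979 v=-0.2156
3: F=-116.5827 v=2.7633
4: F=-0.1069 v=-2.6025

k=0: u−w=8.3490, u+w=-45.5770; √(b/2)=4.4553, √(2b)=8.9107; F=4.4553×8.349=37.1976, v=-45.5770/8.9107=-5.1149
k=1: u−w=13.3600, u+w=-38.0660; √(b/2)=4.4553, √(2b)=8.9107; F=4.4553×13.36=59.5233, v=-38.0660/8.9107=-4.2720
k=2: u−w=-22.8710, u+w=-1.9210; √(b/2)=4.4553, √(2b)=8.9107; F=4.4553×(-22.871)=-101.8979, v=-1.9210/8.9107=-0.2156
k=3: u−w=-26.1670, u+w=24.6230; √(b/2)=4.4553, √(2b)=8.9107; F=4.4553×(-26.167)=-116.5827, v=24.6230/8.9107=2.7633
k=4: u−w=-0.0240, u+w=-23.1900; √(b/2)=4.4553, √(2b)=8.9107; F=4.4553×(-0.024)=-0.1069, v=-23.1900/8.9107=-2.6025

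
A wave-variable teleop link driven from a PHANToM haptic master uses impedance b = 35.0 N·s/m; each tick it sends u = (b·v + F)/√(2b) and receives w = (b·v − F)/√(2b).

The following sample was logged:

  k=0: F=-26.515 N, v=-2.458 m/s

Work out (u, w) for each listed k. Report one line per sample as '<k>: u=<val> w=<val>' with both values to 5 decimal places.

k=0: b·v=35.0×(-2.458)=-86.03000; √(2b)=8.36660; u=(-86.03000+(-26.515))/8.36660=-13.45170, w=(-86.03000−(-26.515))/8.36660=-7.11340

0: u=-13.45170 w=-7.11340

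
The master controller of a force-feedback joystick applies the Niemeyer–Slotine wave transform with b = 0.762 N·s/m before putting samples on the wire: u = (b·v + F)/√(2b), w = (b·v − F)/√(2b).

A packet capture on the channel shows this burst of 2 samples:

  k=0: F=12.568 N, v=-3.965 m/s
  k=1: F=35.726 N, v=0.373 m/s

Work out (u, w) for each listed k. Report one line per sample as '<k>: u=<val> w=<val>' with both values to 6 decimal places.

0: u=7.733203 w=-12.628011
1: u=29.169794 w=-28.709324

k=0: b·v=0.762×(-3.965)=-3.021330; √(2b)=1.234504; u=(-3.021330+12.568)/1.234504=7.733203, w=(-3.021330−12.568)/1.234504=-12.628011
k=1: b·v=0.762×0.373=0.284226; √(2b)=1.234504; u=(0.284226+35.726)/1.234504=29.169794, w=(0.284226−35.726)/1.234504=-28.709324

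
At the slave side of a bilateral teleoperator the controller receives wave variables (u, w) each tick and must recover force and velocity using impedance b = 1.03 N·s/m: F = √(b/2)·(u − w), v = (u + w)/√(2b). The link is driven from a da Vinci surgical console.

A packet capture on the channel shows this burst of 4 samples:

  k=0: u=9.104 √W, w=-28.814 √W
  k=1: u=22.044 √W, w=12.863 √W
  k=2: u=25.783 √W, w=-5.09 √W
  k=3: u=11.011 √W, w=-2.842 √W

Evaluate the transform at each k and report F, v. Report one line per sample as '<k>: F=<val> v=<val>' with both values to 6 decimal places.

0: F=27.211284 v=-13.732608
1: F=6.588607 v=24.320859
2: F=22.155546 v=14.417496
3: F=9.941398 v=5.691612

k=0: u−w=37.918000, u+w=-19.710000; √(b/2)=0.717635, √(2b)=1.435270; F=0.717635×37.918=27.211284, v=-19.710000/1.435270=-13.732608
k=1: u−w=9.181000, u+w=34.907000; √(b/2)=0.717635, √(2b)=1.435270; F=0.717635×9.181=6.588607, v=34.907000/1.435270=24.320859
k=2: u−w=30.873000, u+w=20.693000; √(b/2)=0.717635, √(2b)=1.435270; F=0.717635×30.873=22.155546, v=20.693000/1.435270=14.417496
k=3: u−w=13.853000, u+w=8.169000; √(b/2)=0.717635, √(2b)=1.435270; F=0.717635×13.853=9.941398, v=8.169000/1.435270=5.691612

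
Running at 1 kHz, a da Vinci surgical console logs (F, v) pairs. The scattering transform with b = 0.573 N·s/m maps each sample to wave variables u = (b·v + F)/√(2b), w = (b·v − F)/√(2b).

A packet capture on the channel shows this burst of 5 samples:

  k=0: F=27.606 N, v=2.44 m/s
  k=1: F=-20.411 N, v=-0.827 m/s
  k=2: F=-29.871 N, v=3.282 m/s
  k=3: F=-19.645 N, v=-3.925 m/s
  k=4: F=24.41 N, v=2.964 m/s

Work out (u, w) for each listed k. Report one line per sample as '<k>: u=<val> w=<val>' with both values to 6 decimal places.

0: u=27.093642 w=-24.481588
1: u=-19.509201 w=18.623886
2: u=-26.146708 w=29.660134
3: u=-20.451883 w=16.250116
4: u=24.388634 w=-21.215631

k=0: b·v=0.573×2.44=1.398120; √(2b)=1.070514; u=(1.398120+27.606)/1.070514=27.093642, w=(1.398120−27.606)/1.070514=-24.481588
k=1: b·v=0.573×(-0.827)=-0.473871; √(2b)=1.070514; u=(-0.473871+(-20.411))/1.070514=-19.509201, w=(-0.473871−(-20.411))/1.070514=18.623886
k=2: b·v=0.573×3.282=1.880586; √(2b)=1.070514; u=(1.880586+(-29.871))/1.070514=-26.146708, w=(1.880586−(-29.871))/1.070514=29.660134
k=3: b·v=0.573×(-3.925)=-2.249025; √(2b)=1.070514; u=(-2.249025+(-19.645))/1.070514=-20.451883, w=(-2.249025−(-19.645))/1.070514=16.250116
k=4: b·v=0.573×2.964=1.698372; √(2b)=1.070514; u=(1.698372+24.41)/1.070514=24.388634, w=(1.698372−24.41)/1.070514=-21.215631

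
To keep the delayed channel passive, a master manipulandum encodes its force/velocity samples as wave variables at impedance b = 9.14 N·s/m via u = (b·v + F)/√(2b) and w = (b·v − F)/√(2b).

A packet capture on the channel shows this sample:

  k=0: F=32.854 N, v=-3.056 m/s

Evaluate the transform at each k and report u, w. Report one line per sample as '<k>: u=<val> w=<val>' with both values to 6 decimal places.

k=0: b·v=9.14×(-3.056)=-27.931840; √(2b)=4.275512; u=(-27.931840+32.854)/4.275512=1.151245, w=(-27.931840−32.854)/4.275512=-14.217208

0: u=1.151245 w=-14.217208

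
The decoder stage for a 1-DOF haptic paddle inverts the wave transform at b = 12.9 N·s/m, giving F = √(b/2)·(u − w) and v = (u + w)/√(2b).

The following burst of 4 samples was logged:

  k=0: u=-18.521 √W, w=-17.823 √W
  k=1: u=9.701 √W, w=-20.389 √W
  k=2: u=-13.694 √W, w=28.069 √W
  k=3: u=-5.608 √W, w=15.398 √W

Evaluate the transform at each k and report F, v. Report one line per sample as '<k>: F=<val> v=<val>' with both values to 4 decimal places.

0: F=-1.7727 v=-7.1552
1: F=76.4191 v=-2.1042
2: F=-106.0649 v=2.8301
3: F=-53.3486 v=1.9274

k=0: u−w=-0.6980, u+w=-36.3440; √(b/2)=2.5397, √(2b)=5.0794; F=2.5397×(-0.698)=-1.7727, v=-36.3440/5.0794=-7.1552
k=1: u−w=30.0900, u+w=-10.6880; √(b/2)=2.5397, √(2b)=5.0794; F=2.5397×30.09=76.4191, v=-10.6880/5.0794=-2.1042
k=2: u−w=-41.7630, u+w=14.3750; √(b/2)=2.5397, √(2b)=5.0794; F=2.5397×(-41.763)=-106.0649, v=14.3750/5.0794=2.8301
k=3: u−w=-21.0060, u+w=9.7900; √(b/2)=2.5397, √(2b)=5.0794; F=2.5397×(-21.006)=-53.3486, v=9.7900/5.0794=1.9274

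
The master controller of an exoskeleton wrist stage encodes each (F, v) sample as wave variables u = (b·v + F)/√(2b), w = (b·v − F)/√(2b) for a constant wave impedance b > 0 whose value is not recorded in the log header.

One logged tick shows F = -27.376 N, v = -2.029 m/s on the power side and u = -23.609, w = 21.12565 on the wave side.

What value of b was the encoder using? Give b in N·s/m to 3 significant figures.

b = 0.749 N·s/m

u + w = -2.48335;  u + w = √(2b)·v, so √(2b) = -2.48335/(-2.029) = 1.22393.
b = (√(2b))²/2 = 1.49800/2 = 0.74900.
(Check via u − w = 2F/√(2b): u − w = -44.73465, 2F/√(2b) = -44.73466.)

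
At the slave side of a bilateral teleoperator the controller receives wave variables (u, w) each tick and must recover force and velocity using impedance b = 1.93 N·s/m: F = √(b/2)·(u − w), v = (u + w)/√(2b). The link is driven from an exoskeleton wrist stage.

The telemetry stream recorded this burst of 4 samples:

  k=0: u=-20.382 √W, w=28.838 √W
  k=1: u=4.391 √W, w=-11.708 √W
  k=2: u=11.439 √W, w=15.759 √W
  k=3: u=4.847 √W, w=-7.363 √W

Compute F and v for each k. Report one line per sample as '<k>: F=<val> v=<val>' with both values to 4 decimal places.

k=0: u−w=-49.2200, u+w=8.4560; √(b/2)=0.9823, √(2b)=1.9647; F=0.9823×(-49.22)=-48.3510, v=8.4560/1.9647=4.3040
k=1: u−w=16.0990, u+w=-7.3170; √(b/2)=0.9823, √(2b)=1.9647; F=0.9823×16.099=15.8148, v=-7.3170/1.9647=-3.7243
k=2: u−w=-4.3200, u+w=27.1980; √(b/2)=0.9823, √(2b)=1.9647; F=0.9823×(-4.32)=-4.2437, v=27.1980/1.9647=13.8434
k=3: u−w=12.2100, u+w=-2.5160; √(b/2)=0.9823, √(2b)=1.9647; F=0.9823×12.21=11.9944, v=-2.5160/1.9647=-1.2806

0: F=-48.3510 v=4.3040
1: F=15.8148 v=-3.7243
2: F=-4.2437 v=13.8434
3: F=11.9944 v=-1.2806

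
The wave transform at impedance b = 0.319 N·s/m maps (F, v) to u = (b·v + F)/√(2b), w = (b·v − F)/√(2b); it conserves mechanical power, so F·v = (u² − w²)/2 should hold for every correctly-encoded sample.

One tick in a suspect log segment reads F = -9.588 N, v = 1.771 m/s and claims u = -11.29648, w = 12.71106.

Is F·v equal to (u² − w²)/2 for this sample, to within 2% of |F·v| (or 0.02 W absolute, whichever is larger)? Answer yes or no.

yes

F·v = (-9.588)×1.771 = -16.98035 W.
(u² − w²)/2 = (127.61046 − 161.57105)/2 = -16.98029 W.
|Δ| = 0.00006;  2% of max(1, |F·v|) = 0.33961.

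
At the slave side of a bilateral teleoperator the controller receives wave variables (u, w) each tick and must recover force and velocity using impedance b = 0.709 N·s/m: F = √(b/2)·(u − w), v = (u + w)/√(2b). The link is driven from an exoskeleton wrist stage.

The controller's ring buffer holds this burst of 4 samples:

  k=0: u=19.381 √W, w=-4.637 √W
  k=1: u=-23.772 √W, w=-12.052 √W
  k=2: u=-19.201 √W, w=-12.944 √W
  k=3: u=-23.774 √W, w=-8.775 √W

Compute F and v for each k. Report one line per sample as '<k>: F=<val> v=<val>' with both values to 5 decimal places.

0: F=14.30029 v=12.38161
1: F=-6.97808 v=-30.08403
2: F=-3.72541 v=-26.99450
3: F=-8.93039 v=-27.33377

k=0: u−w=24.01800, u+w=14.74400; √(b/2)=0.59540, √(2b)=1.19080; F=0.59540×24.018=14.30029, v=14.74400/1.19080=12.38161
k=1: u−w=-11.72000, u+w=-35.82400; √(b/2)=0.59540, √(2b)=1.19080; F=0.59540×(-11.72)=-6.97808, v=-35.82400/1.19080=-30.08403
k=2: u−w=-6.25700, u+w=-32.14500; √(b/2)=0.59540, √(2b)=1.19080; F=0.59540×(-6.257)=-3.72541, v=-32.14500/1.19080=-26.99450
k=3: u−w=-14.99900, u+w=-32.54900; √(b/2)=0.59540, √(2b)=1.19080; F=0.59540×(-14.999)=-8.93039, v=-32.54900/1.19080=-27.33377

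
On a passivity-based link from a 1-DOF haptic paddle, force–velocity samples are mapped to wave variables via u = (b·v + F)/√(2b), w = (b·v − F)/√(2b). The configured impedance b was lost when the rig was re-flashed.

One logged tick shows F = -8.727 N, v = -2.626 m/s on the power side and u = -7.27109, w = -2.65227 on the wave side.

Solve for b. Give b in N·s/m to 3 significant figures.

u + w = -9.9234;  u + w = √(2b)·v, so √(2b) = -9.9234/(-2.626) = 3.7789.
b = (√(2b))²/2 = 14.2800/2 = 7.1400.
(Check via u − w = 2F/√(2b): u − w = -4.6188, 2F/√(2b) = -4.6188.)

b = 7.14 N·s/m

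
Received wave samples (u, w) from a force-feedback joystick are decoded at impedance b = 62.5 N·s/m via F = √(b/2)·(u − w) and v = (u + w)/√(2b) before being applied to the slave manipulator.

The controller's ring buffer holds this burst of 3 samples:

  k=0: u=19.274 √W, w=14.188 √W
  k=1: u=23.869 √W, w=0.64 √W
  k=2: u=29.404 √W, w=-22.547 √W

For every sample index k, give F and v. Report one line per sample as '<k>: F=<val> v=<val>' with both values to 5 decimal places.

k=0: u−w=5.08600, u+w=33.46200; √(b/2)=5.59017, √(2b)=11.18034; F=5.59017×5.086=28.43160, v=33.46200/11.18034=2.99293
k=1: u−w=23.22900, u+w=24.50900; √(b/2)=5.59017, √(2b)=11.18034; F=5.59017×23.229=129.85406, v=24.50900/11.18034=2.19215
k=2: u−w=51.95100, u+w=6.85700; √(b/2)=5.59017, √(2b)=11.18034; F=5.59017×51.951=290.41492, v=6.85700/11.18034=0.61331

0: F=28.43160 v=2.99293
1: F=129.85406 v=2.19215
2: F=290.41492 v=0.61331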